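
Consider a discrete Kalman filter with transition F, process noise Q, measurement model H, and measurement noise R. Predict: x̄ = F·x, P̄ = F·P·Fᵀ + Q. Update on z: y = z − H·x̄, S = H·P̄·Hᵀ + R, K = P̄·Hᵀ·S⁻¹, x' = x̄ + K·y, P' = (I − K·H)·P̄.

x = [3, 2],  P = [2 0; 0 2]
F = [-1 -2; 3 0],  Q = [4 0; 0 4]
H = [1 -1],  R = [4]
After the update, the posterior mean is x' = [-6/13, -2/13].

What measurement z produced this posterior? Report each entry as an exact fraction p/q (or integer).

z = [1]

x̄ = F·x = [-7, 9]
P̄ = F·P·Fᵀ + Q = [14 -6; -6 22]
S = H·P̄·Hᵀ + R = [52]
K = P̄·Hᵀ·S⁻¹ = [5/13; -7/13]
x' − x̄ = [85/13, -119/13] = K·y
y = (KᵀK)⁻¹·Kᵀ·(x' − x̄) = [17]
z = y + H·x̄ = [17] + [-16] = [1]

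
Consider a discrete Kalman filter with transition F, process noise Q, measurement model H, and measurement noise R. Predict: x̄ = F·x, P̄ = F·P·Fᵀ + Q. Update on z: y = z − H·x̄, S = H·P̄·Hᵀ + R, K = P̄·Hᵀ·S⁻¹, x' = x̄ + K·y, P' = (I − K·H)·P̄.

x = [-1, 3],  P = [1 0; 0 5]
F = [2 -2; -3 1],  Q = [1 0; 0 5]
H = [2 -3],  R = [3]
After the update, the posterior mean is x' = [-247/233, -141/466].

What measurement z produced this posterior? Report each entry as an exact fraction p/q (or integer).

x̄ = F·x = [-8, 6]
P̄ = F·P·Fᵀ + Q = [25 -16; -16 19]
S = H·P̄·Hᵀ + R = [466]
K = P̄·Hᵀ·S⁻¹ = [49/233; -89/466]
x' − x̄ = [1617/233, -2937/466] = K·y
y = (KᵀK)⁻¹·Kᵀ·(x' − x̄) = [33]
z = y + H·x̄ = [33] + [-34] = [-1]

z = [-1]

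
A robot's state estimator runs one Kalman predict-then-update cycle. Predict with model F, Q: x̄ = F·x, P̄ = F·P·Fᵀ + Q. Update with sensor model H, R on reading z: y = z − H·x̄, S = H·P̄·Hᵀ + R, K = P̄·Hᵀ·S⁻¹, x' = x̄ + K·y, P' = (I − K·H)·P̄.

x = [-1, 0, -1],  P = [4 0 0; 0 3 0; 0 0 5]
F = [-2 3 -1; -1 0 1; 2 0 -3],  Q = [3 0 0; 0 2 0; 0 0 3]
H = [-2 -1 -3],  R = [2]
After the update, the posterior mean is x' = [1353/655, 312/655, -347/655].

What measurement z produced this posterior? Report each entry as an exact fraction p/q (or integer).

z = [-3]

x̄ = F·x = [3, 0, 1]
P̄ = F·P·Fᵀ + Q = [51 3 -1; 3 11 -23; -1 -23 64]
S = H·P̄·Hᵀ + R = [655]
K = P̄·Hᵀ·S⁻¹ = [-102/655; 52/655; -167/655]
x' − x̄ = [-612/655, 312/655, -1002/655] = K·y
y = (KᵀK)⁻¹·Kᵀ·(x' − x̄) = [6]
z = y + H·x̄ = [6] + [-9] = [-3]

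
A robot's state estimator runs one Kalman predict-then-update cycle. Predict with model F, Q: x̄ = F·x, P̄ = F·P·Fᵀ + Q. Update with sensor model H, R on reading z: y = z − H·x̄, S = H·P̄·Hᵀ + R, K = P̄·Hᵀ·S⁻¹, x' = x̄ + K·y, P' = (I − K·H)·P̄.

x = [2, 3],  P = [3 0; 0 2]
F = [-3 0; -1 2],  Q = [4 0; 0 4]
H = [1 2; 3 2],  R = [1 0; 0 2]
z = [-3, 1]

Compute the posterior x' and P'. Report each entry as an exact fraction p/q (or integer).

x̄ = F·x = [-6, 4]
P̄ = F·P·Fᵀ + Q = [31 9; 9 15]
y = z − H·x̄ = [-5, 11]
S = H·P̄·Hᵀ + R = [128 225; 225 449]
K = P̄·Hᵀ·S⁻¹ = [-2974/6847 3183/6847; 4686/6847 -1479/6847]
x' = x̄ + K·y = [8801/6847, -12311/6847]
P' = (I − K·H)·P̄ = [4670/6847 -3822/6847; -3822/6847 4254/6847]

x' = [8801/6847, -12311/6847]
P' = [4670/6847 -3822/6847; -3822/6847 4254/6847]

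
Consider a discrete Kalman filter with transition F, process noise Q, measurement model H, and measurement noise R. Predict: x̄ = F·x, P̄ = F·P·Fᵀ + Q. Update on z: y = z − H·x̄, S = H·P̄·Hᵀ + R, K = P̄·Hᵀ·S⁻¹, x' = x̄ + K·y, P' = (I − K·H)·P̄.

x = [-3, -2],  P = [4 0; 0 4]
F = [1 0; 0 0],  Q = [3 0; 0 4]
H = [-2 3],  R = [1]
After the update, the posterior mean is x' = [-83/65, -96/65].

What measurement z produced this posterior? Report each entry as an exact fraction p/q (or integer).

z = [-2]

x̄ = F·x = [-3, 0]
P̄ = F·P·Fᵀ + Q = [7 0; 0 4]
S = H·P̄·Hᵀ + R = [65]
K = P̄·Hᵀ·S⁻¹ = [-14/65; 12/65]
x' − x̄ = [112/65, -96/65] = K·y
y = (KᵀK)⁻¹·Kᵀ·(x' − x̄) = [-8]
z = y + H·x̄ = [-8] + [6] = [-2]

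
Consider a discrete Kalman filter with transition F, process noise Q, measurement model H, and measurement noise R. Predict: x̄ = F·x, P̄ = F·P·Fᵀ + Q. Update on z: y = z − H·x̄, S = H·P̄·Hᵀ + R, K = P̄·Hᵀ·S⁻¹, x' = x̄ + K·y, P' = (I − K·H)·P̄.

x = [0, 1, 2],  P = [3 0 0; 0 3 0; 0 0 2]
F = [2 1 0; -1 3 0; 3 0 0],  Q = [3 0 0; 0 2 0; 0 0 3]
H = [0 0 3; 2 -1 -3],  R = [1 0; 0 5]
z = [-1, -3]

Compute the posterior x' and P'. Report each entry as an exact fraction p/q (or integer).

x̄ = F·x = [1, 3, 0]
P̄ = F·P·Fᵀ + Q = [18 3 18; 3 32 -9; 18 -9 30]
y = z − H·x̄ = [-1, -2]
S = H·P̄·Hᵀ + R = [271 -135; -135 97]
K = P̄·Hᵀ·S⁻¹ = [2403/8062 1599/8062; -1242/4031 -1687/4031; 2655/8062 -45/8062]
x' = x̄ + K·y = [2461/8062, 16709/4031, -2565/8062]
P' = (I − K·H)·P̄ = [48933/8062 43734/4031 801/8062; 43734/4031 97145/4031 -414/4031; 801/8062 -414/4031 885/8062]

x' = [2461/8062, 16709/4031, -2565/8062]
P' = [48933/8062 43734/4031 801/8062; 43734/4031 97145/4031 -414/4031; 801/8062 -414/4031 885/8062]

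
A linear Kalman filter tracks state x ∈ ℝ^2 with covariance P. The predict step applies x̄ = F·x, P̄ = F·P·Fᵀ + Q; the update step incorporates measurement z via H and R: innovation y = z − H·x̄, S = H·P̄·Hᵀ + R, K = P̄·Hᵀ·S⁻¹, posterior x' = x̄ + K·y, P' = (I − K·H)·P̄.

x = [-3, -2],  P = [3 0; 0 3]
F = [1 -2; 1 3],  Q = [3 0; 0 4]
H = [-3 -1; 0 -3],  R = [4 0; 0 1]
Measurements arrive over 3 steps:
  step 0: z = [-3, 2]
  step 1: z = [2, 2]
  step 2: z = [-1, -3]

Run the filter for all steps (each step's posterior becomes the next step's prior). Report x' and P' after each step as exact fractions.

step 0: x̄ = F·x = [1, -9]
step 0: P̄ = F·P·Fᵀ + Q = [18 -15; -15 34]
step 0: y = z − H·x̄ = [-9, -25]
step 0: S = H·P̄·Hᵀ + R = [110 -33; -33 307]
step 0: K = P̄·Hᵀ·S⁻¹ = [-10488/32681 333/2971; 1/2971 -987/2971]
step 0: x' = x̄ + K·y = [35498/32681, -2073/2971]
step 0: P' = (I − K·H)·P̄ = [14391/32681 -111/2971; -111/2971 329/2971]
step 1: x̄ = F·x = [81104/32681, -32911/32681]
step 1: P̄ = F·P·Fᵀ + Q = [131794/32681 -8544/32681; -8544/32681 170360/32681]
step 1: y = z − H·x̄ = [275763/32681, -33371/32681]
step 1: S = H·P̄·Hᵀ + R = [1435966/32681 434184/32681; 434184/32681 1565921/32681]
step 1: K = P̄·Hᵀ·S⁻¹ = [-9438003/31518215 3132792/31518215; -72364/31518215 -10266744/31518215]
step 1: x' = x̄ + K·y = [-4618681/31518215, -21867133/31518215]
step 1: P' = (I − K·H)·P̄ = [12932092/31518215 -1044264/31518215; -1044264/31518215 3422248/31518215]
step 2: x̄ = F·x = [7823117/6303643, -14044016/6303643]
step 2: P̄ = F·P·Fᵀ + Q = [25070557/6303643 -1729132/6303643; -1729132/6303643 32707920/6303643]
step 2: y = z − H·x̄ = [3121692/6303643, -61042977/6303643]
step 2: S = H·P̄·Hᵀ + R = [273182713/6303643 82561572/6303643; 82561572/6303643 300674923/6303643]
step 2: K = P̄·Hᵀ·S⁻¹ = [-3572955563/11949086905 1187240592/11949086905; -27520524/11949086905 -3891968064/11949086905]
step 2: x' = x̄ + K·y = [312604567/2389817381, 2210729216/2389817381]
step 2: P' = (I − K·H)·P̄ = [4895856372/11949086905 -395746864/11949086905; -395746864/11949086905 1297322688/11949086905]

step 0: x' = [35498/32681, -2073/2971], P' = [14391/32681 -111/2971; -111/2971 329/2971]
step 1: x' = [-4618681/31518215, -21867133/31518215], P' = [12932092/31518215 -1044264/31518215; -1044264/31518215 3422248/31518215]
step 2: x' = [312604567/2389817381, 2210729216/2389817381], P' = [4895856372/11949086905 -395746864/11949086905; -395746864/11949086905 1297322688/11949086905]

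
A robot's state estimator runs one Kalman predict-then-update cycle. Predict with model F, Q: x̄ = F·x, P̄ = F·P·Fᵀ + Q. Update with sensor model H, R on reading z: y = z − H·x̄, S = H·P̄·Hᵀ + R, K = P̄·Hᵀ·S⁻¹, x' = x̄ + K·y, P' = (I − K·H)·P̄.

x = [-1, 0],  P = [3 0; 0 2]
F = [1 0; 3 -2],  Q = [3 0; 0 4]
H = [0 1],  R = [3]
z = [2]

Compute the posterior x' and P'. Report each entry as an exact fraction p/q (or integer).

x' = [1/14, 23/14]
P' = [57/14 9/14; 9/14 39/14]

x̄ = F·x = [-1, -3]
P̄ = F·P·Fᵀ + Q = [6 9; 9 39]
y = z − H·x̄ = [5]
S = H·P̄·Hᵀ + R = [42]
K = P̄·Hᵀ·S⁻¹ = [3/14; 13/14]
x' = x̄ + K·y = [1/14, 23/14]
P' = (I − K·H)·P̄ = [57/14 9/14; 9/14 39/14]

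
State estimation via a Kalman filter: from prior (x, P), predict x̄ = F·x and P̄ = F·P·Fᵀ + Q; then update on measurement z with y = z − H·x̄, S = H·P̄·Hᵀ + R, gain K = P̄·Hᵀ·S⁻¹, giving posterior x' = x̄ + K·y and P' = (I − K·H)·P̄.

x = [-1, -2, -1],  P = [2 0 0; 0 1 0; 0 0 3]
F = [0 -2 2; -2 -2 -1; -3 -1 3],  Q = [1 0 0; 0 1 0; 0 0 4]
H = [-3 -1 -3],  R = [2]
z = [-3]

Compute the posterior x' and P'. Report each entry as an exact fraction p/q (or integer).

x̄ = F·x = [2, 7, 2]
P̄ = F·P·Fᵀ + Q = [17 -2 20; -2 16 5; 20 5 50]
y = z − H·x̄ = [16]
S = H·P̄·Hᵀ + R = [999]
K = P̄·Hᵀ·S⁻¹ = [-109/999; -25/999; -215/999]
x' = x̄ + K·y = [254/999, 6593/999, -1442/999]
P' = (I − K·H)·P̄ = [5102/999 -4723/999 -3455/999; -4723/999 15359/999 -380/999; -3455/999 -380/999 3725/999]

x' = [254/999, 6593/999, -1442/999]
P' = [5102/999 -4723/999 -3455/999; -4723/999 15359/999 -380/999; -3455/999 -380/999 3725/999]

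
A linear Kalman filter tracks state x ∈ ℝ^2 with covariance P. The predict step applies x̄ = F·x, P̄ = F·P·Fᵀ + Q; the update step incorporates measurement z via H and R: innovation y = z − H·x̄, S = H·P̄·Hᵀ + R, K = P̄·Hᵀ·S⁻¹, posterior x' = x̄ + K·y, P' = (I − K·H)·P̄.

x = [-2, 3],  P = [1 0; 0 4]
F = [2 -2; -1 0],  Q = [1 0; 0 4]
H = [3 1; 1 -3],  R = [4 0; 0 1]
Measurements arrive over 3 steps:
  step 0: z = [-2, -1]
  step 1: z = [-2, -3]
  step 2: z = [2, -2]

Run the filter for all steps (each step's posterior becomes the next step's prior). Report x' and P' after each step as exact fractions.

step 0: x̄ = F·x = [-10, 2]
step 0: P̄ = F·P·Fᵀ + Q = [21 -2; -2 5]
step 0: y = z − H·x̄ = [26, 15]
step 0: S = H·P̄·Hᵀ + R = [186 64; 64 79]
step 0: K = P̄·Hᵀ·S⁻¹ = [3091/10598 559/5299; 1009/10598 -1549/5299]
step 0: x' = x̄ + K·y = [-4422/5299, 480/5299]
step 0: P' = (I − K·H)·P̄ = [3821/10598 901/10598; 901/10598 1333/10598]
step 1: x̄ = F·x = [-9804/5299, 4422/5299]
step 1: P̄ = F·P·Fᵀ + Q = [12003/5299 -2920/5299; -2920/5299 46213/10598]
step 1: y = z − H·x̄ = [2056/757, 7173/5299]
step 1: S = H·P̄·Hᵀ + R = [38517/1514 -2843/1514; -2843/1514 485561/10598]
step 1: K = P̄·Hᵀ·S⁻¹ = [3110008/12315571 1180714/12315571; 1043303/12315571 -3621746/12315571]
step 1: x' = x̄ + K·y = [-12740774/12315571, 8208320/12315571]
step 1: P' = (I − K·H)·P̄ = [3850081/12315571 889789/12315571; 889789/12315571 1503845/12315571]
step 2: x̄ = F·x = [-41898188/12315571, 12740774/12315571]
step 2: P̄ = F·P·Fᵀ + Q = [26612963/12315571 -5920584/12315571; -5920584/12315571 53112365/12315571]
step 2: y = z − H·x̄ = [137584932/12315571, 55489368/12315571]
step 2: S = H·P̄·Hᵀ + R = [306367812/12315571 -32133534/12315571; -32133534/12315571 552463323/12315571]
step 2: K = P̄·Hᵀ·S⁻¹ = [228778505/910632648 14408355/151772108; 384867901/4553163240 -669798331/2276581620]
step 2: x' = x̄ + K·y = [-12723187/75886054, 247853413/379430270]
step 2: P' = (I − K·H)·P̄ = [94393073/303544216 65576363/910632648; 65576363/910632648 555826159/4553163240]

step 0: x' = [-4422/5299, 480/5299], P' = [3821/10598 901/10598; 901/10598 1333/10598]
step 1: x' = [-12740774/12315571, 8208320/12315571], P' = [3850081/12315571 889789/12315571; 889789/12315571 1503845/12315571]
step 2: x' = [-12723187/75886054, 247853413/379430270], P' = [94393073/303544216 65576363/910632648; 65576363/910632648 555826159/4553163240]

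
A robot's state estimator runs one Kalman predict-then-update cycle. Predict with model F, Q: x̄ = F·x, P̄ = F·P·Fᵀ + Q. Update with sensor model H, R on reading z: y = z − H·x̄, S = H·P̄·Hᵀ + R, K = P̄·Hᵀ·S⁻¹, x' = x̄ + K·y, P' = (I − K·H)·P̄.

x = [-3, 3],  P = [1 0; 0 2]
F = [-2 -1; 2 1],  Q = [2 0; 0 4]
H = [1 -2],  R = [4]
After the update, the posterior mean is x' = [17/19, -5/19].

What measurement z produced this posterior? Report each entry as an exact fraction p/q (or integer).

x̄ = F·x = [3, -3]
P̄ = F·P·Fᵀ + Q = [8 -6; -6 10]
S = H·P̄·Hᵀ + R = [76]
K = P̄·Hᵀ·S⁻¹ = [5/19; -13/38]
x' − x̄ = [-40/19, 52/19] = K·y
y = (KᵀK)⁻¹·Kᵀ·(x' − x̄) = [-8]
z = y + H·x̄ = [-8] + [9] = [1]

z = [1]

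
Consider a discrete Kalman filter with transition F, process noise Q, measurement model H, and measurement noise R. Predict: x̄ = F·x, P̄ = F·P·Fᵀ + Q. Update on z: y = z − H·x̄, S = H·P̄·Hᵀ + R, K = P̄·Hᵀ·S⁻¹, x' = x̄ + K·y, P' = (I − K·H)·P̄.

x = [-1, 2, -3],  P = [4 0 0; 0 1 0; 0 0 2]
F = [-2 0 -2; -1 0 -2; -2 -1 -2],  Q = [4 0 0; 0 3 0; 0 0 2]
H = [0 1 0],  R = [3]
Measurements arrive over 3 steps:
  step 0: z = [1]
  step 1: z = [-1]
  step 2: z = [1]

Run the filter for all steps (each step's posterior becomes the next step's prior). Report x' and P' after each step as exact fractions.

step 0: x' = [8/3, 2, 2/3], P' = [124/9 8/3 88/9; 8/3 5/2 8/3; 88/9 8/3 115/9]
step 1: x' = [-482/165, -119/110, -776/165], P' = [8408/495 206/55 6764/495; 206/55 321/110 218/55; 6764/495 218/55 18079/990]
step 2: x' = [1849/1776, 1451/1184, 553/444], P' = [35729/2072 15593/4144 7263/518; 15593/4144 24369/8288 4139/1036; 7263/518 4139/1036 9745/518]

step 0: x̄ = F·x = [8, 7, 6]
step 0: P̄ = F·P·Fᵀ + Q = [28 16 24; 16 15 16; 24 16 27]
step 0: y = z − H·x̄ = [-6]
step 0: S = H·P̄·Hᵀ + R = [18]
step 0: K = P̄·Hᵀ·S⁻¹ = [8/9; 5/6; 8/9]
step 0: x' = x̄ + K·y = [8/3, 2, 2/3]
step 0: P' = (I − K·H)·P̄ = [124/9 8/3 88/9; 8/3 5/2 8/3; 88/9 8/3 115/9]
step 1: x̄ = F·x = [-20/3, -4, -26/3]
step 1: P̄ = F·P·Fᵀ + Q = [1696/9 412/3 1756/9; 412/3 107 436/3; 1756/9 436/3 3785/18]
step 1: y = z − H·x̄ = [3]
step 1: S = H·P̄·Hᵀ + R = [110]
step 1: K = P̄·Hᵀ·S⁻¹ = [206/165; 107/110; 218/165]
step 1: x' = x̄ + K·y = [-482/165, -119/110, -776/165]
step 1: P' = (I − K·H)·P̄ = [8408/495 206/55 6764/495; 206/55 321/110 218/55; 6764/495 218/55 18079/990]
step 2: x̄ = F·x = [2516/165, 678/55, 5389/330]
step 2: P̄ = F·P·Fᵀ + Q = [125882/495 31186/165 131534/495; 31186/165 8123/55 33112/165; 131534/495 33112/165 283201/990]
step 2: y = z − H·x̄ = [-623/55]
step 2: S = H·P̄·Hᵀ + R = [8288/55]
step 2: K = P̄·Hᵀ·S⁻¹ = [15593/12432; 8123/8288; 4139/3108]
step 2: x' = x̄ + K·y = [1849/1776, 1451/1184, 553/444]
step 2: P' = (I − K·H)·P̄ = [35729/2072 15593/4144 7263/518; 15593/4144 24369/8288 4139/1036; 7263/518 4139/1036 9745/518]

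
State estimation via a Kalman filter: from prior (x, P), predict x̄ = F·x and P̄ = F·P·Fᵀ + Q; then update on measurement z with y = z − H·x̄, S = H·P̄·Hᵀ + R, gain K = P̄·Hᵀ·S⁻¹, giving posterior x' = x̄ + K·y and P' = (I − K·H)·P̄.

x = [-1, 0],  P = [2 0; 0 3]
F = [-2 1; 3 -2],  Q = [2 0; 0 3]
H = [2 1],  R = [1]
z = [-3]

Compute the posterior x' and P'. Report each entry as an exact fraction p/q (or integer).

x̄ = F·x = [2, -3]
P̄ = F·P·Fᵀ + Q = [13 -18; -18 33]
y = z − H·x̄ = [-4]
S = H·P̄·Hᵀ + R = [14]
K = P̄·Hᵀ·S⁻¹ = [4/7; -3/14]
x' = x̄ + K·y = [-2/7, -15/7]
P' = (I − K·H)·P̄ = [59/7 -114/7; -114/7 453/14]

x' = [-2/7, -15/7]
P' = [59/7 -114/7; -114/7 453/14]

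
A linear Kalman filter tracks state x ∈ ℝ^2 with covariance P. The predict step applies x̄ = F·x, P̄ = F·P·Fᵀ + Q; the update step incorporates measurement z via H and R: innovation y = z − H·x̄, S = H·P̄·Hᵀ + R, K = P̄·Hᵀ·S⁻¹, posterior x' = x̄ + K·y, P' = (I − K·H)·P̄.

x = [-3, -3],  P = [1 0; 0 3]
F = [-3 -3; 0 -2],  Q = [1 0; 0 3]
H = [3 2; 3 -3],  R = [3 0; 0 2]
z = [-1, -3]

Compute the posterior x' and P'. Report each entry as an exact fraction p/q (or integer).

x' = [-9248/17877, 6139/17877]
P' = [923/5959 397/5959; 397/5959 1165/5959]

x̄ = F·x = [18, 6]
P̄ = F·P·Fᵀ + Q = [37 18; 18 15]
y = z − H·x̄ = [-67, -39]
S = H·P̄·Hᵀ + R = [612 189; 189 146]
K = P̄·Hᵀ·S⁻¹ = [3563/17877 789/5959; 3521/17877 -1152/5959]
x' = x̄ + K·y = [-9248/17877, 6139/17877]
P' = (I − K·H)·P̄ = [923/5959 397/5959; 397/5959 1165/5959]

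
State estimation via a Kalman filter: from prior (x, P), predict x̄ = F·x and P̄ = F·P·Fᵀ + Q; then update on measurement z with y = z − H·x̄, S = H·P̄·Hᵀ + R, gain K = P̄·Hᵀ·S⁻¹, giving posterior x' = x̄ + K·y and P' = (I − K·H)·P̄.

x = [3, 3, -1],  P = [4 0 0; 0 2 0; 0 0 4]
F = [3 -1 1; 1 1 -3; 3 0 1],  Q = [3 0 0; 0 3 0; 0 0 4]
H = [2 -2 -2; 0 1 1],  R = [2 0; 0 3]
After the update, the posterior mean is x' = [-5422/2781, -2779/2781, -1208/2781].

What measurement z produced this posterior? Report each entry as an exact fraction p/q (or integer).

z = [-1, -2]

x̄ = F·x = [5, 9, 8]
P̄ = F·P·Fᵀ + Q = [45 -2 40; -2 45 0; 40 0 44]
S = H·P̄·Hᵀ + R = [234 -102; -102 92]
K = P̄·Hᵀ·S⁻¹ = [1291/2781 860/927; -2029/5562 157/1854; 938/2781 790/927]
x' − x̄ = [-19327/2781, -27808/2781, -23456/2781] = K·y
y = (KᵀK)⁻¹·Kᵀ·(x' − x̄) = [23, -19]
z = y + H·x̄ = [23, -19] + [-24, 17] = [-1, -2]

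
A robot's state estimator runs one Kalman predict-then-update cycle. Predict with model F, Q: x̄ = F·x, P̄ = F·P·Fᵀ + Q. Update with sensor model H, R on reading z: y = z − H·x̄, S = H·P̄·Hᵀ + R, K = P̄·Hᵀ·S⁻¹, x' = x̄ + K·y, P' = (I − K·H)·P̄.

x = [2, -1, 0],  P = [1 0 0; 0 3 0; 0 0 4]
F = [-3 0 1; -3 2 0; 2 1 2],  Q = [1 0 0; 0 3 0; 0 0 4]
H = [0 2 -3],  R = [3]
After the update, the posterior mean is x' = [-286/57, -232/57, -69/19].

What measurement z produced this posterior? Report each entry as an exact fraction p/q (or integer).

x̄ = F·x = [-6, -8, 3]
P̄ = F·P·Fᵀ + Q = [14 9 2; 9 24 0; 2 0 27]
S = H·P̄·Hᵀ + R = [342]
K = P̄·Hᵀ·S⁻¹ = [2/57; 8/57; -9/38]
x' − x̄ = [56/57, 224/57, -126/19] = K·y
y = (KᵀK)⁻¹·Kᵀ·(x' − x̄) = [28]
z = y + H·x̄ = [28] + [-25] = [3]

z = [3]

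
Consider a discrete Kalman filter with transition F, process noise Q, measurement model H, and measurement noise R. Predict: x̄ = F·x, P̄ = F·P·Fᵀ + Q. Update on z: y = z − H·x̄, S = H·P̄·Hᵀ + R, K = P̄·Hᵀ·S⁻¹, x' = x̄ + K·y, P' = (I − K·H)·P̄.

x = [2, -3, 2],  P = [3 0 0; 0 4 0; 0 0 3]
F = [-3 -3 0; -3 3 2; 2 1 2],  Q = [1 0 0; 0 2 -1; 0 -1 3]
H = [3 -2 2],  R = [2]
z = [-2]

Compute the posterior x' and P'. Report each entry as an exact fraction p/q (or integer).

x' = [-2148/359, -545/718, 2612/359]
P' = [11726/359 9594/359 -7920/359; 9594/359 26045/718 -1454/359; -7920/359 -1454/359 10407/359]

x̄ = F·x = [3, -11, 5]
P̄ = F·P·Fᵀ + Q = [64 -9 -30; -9 77 5; -30 5 31]
y = z − H·x̄ = [-43]
S = H·P̄·Hᵀ + R = [718]
K = P̄·Hᵀ·S⁻¹ = [75/359; -171/718; -19/359]
x' = x̄ + K·y = [-2148/359, -545/718, 2612/359]
P' = (I − K·H)·P̄ = [11726/359 9594/359 -7920/359; 9594/359 26045/718 -1454/359; -7920/359 -1454/359 10407/359]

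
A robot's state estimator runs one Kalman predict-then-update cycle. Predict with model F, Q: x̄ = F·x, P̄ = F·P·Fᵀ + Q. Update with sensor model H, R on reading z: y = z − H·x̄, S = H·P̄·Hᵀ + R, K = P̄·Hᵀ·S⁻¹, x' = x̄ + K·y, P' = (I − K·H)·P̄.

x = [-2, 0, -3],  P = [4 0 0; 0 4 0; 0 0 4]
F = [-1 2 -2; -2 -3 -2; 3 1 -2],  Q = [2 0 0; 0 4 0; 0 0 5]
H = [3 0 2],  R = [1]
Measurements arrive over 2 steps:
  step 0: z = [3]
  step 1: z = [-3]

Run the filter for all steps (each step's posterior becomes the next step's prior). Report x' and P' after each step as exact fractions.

step 0: x̄ = F·x = [8, 10, 0]
step 0: P̄ = F·P·Fᵀ + Q = [38 0 12; 0 72 -20; 12 -20 61]
step 0: y = z − H·x̄ = [-21]
step 0: S = H·P̄·Hᵀ + R = [731]
step 0: K = P̄·Hᵀ·S⁻¹ = [138/731; -40/731; 158/731]
step 0: x' = x̄ + K·y = [2950/731, 8150/731, -3318/731]
step 0: P' = (I − K·H)·P̄ = [8734/731 5520/731 -13032/731; 5520/731 51032/731 -8300/731; -13032/731 -8300/731 19627/731]
step 1: x̄ = F·x = [19986/731, -23714/731, 23636/731]
step 1: P̄ = F·P·Fᵀ + Q = [285024/731 -310528/731 283898/731; -310528/731 438040/731 -194848/731; 283898/731 -194848/731 434505/731]
step 1: y = z − H·x̄ = [-109423/731]
step 1: S = H·P̄·Hᵀ + R = [7710743/731]
step 1: K = P̄·Hᵀ·S⁻¹ = [1422868/7710743; -1321280/7710743; 1720704/7710743]
step 1: x' = x̄ + K·y = [-2171786/7710743, -52358602/7710743, -8253724/7710743]
step 1: P' = (I − K·H)·P̄ = [236926768/7710743 -703686144/7710743 -354678718/7710743; -703686144/7710743 2232329720/7710743 1054868576/7710743; -354678718/7710743 1054868576/7710743 532878429/7710743]

step 0: x' = [2950/731, 8150/731, -3318/731], P' = [8734/731 5520/731 -13032/731; 5520/731 51032/731 -8300/731; -13032/731 -8300/731 19627/731]
step 1: x' = [-2171786/7710743, -52358602/7710743, -8253724/7710743], P' = [236926768/7710743 -703686144/7710743 -354678718/7710743; -703686144/7710743 2232329720/7710743 1054868576/7710743; -354678718/7710743 1054868576/7710743 532878429/7710743]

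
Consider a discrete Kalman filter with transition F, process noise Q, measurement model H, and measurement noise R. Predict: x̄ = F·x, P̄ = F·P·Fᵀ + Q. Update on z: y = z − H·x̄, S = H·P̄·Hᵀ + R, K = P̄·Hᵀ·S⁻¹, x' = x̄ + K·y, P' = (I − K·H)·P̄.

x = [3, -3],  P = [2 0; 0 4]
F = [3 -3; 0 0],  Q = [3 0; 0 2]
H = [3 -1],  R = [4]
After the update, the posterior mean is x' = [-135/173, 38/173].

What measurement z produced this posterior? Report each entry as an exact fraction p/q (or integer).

x̄ = F·x = [18, 0]
P̄ = F·P·Fᵀ + Q = [57 0; 0 2]
S = H·P̄·Hᵀ + R = [519]
K = P̄·Hᵀ·S⁻¹ = [57/173; -2/519]
x' − x̄ = [-3249/173, 38/173] = K·y
y = (KᵀK)⁻¹·Kᵀ·(x' − x̄) = [-57]
z = y + H·x̄ = [-57] + [54] = [-3]

z = [-3]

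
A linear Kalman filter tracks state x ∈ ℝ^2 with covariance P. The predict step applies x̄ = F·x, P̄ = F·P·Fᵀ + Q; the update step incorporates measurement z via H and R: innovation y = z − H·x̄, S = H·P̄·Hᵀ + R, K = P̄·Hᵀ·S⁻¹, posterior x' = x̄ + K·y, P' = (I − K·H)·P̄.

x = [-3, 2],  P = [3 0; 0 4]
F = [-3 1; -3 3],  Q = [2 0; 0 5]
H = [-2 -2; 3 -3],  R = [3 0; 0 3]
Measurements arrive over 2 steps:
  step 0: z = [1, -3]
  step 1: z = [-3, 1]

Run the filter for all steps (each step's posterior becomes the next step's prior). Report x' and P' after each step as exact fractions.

step 0: x' = [-11818/17815, 10441/35630], P' = [4749/17815 1866/17815; 1866/17815 9603/35630]
step 1: x' = [3321585/3331988, 1110135/1665994], P' = [6763477/26655904 655637/6663976; 655637/6663976 217871/832997]

step 0: x̄ = F·x = [11, 15]
step 0: P̄ = F·P·Fᵀ + Q = [33 39; 39 68]
step 0: y = z − H·x̄ = [53, 9]
step 0: S = H·P̄·Hᵀ + R = [719 210; 210 210]
step 0: K = P̄·Hᵀ·S⁻¹ = [-126/509 2883/17815; -127/509 -5871/35630]
step 0: x' = x̄ + K·y = [-11818/17815, 10441/35630]
step 0: P' = (I − K·H)·P̄ = [4749/17815 1866/17815; 1866/17815 9603/35630]
step 1: x̄ = F·x = [81349/35630, 102231/35630]
step 1: P̄ = F·P·Fᵀ + Q = [143953/35630 69507/35630; 69507/35630 282883/35630]
step 1: y = z − H·x̄ = [26027/3563, 49138/17815]
step 1: S = H·P̄·Hᵀ + R = [237029/3563 83358/3563; 83358/3563 1348644/17815]
step 1: K = P̄·Hᵀ·S⁻¹ = [-284425/1211632 4140929/26655904; -72685/302908 -1087331/6663976]
step 1: x' = x̄ + K·y = [3321585/3331988, 1110135/1665994]
step 1: P' = (I − K·H)·P̄ = [6763477/26655904 655637/6663976; 655637/6663976 217871/832997]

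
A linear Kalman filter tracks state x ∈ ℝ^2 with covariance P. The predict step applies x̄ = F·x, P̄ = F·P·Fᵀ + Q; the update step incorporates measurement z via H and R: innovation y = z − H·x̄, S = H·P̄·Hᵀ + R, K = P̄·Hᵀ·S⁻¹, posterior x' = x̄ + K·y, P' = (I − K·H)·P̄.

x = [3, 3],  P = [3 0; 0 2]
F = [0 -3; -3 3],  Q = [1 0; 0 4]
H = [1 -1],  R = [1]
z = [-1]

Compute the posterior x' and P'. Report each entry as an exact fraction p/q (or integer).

x' = [-649/105, -536/105]
P' = [626/105 589/105; 589/105 656/105]

x̄ = F·x = [-9, 0]
P̄ = F·P·Fᵀ + Q = [19 -18; -18 49]
y = z − H·x̄ = [8]
S = H·P̄·Hᵀ + R = [105]
K = P̄·Hᵀ·S⁻¹ = [37/105; -67/105]
x' = x̄ + K·y = [-649/105, -536/105]
P' = (I − K·H)·P̄ = [626/105 589/105; 589/105 656/105]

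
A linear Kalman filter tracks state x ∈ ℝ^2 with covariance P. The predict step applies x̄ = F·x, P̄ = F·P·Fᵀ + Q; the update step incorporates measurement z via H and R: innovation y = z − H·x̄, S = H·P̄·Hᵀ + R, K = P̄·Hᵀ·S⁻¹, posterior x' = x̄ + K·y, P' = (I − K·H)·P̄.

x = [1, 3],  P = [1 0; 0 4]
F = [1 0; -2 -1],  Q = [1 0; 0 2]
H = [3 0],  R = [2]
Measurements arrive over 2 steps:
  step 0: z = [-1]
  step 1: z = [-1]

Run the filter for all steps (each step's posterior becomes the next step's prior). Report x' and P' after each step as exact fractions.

step 0: x̄ = F·x = [1, -5]
step 0: P̄ = F·P·Fᵀ + Q = [2 -2; -2 10]
step 0: y = z − H·x̄ = [-4]
step 0: S = H·P̄·Hᵀ + R = [20]
step 0: K = P̄·Hᵀ·S⁻¹ = [3/10; -3/10]
step 0: x' = x̄ + K·y = [-1/5, -19/5]
step 0: P' = (I − K·H)·P̄ = [1/5 -1/5; -1/5 41/5]
step 1: x̄ = F·x = [-1/5, 21/5]
step 1: P̄ = F·P·Fᵀ + Q = [6/5 -1/5; -1/5 51/5]
step 1: y = z − H·x̄ = [-2/5]
step 1: S = H·P̄·Hᵀ + R = [64/5]
step 1: K = P̄·Hᵀ·S⁻¹ = [9/32; -3/64]
step 1: x' = x̄ + K·y = [-5/16, 135/32]
step 1: P' = (I − K·H)·P̄ = [3/16 -1/32; -1/32 651/64]

step 0: x' = [-1/5, -19/5], P' = [1/5 -1/5; -1/5 41/5]
step 1: x' = [-5/16, 135/32], P' = [3/16 -1/32; -1/32 651/64]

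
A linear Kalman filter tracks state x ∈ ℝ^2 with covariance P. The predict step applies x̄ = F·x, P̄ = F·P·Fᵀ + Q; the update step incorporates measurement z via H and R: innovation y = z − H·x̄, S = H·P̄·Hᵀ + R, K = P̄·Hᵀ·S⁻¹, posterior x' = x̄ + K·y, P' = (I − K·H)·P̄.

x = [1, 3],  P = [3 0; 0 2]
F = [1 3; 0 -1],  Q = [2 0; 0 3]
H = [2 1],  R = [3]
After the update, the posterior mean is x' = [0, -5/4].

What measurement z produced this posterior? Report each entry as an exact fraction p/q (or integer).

x̄ = F·x = [10, -3]
P̄ = F·P·Fᵀ + Q = [23 -6; -6 5]
S = H·P̄·Hᵀ + R = [76]
K = P̄·Hᵀ·S⁻¹ = [10/19; -7/76]
x' − x̄ = [-10, 7/4] = K·y
y = (KᵀK)⁻¹·Kᵀ·(x' − x̄) = [-19]
z = y + H·x̄ = [-19] + [17] = [-2]

z = [-2]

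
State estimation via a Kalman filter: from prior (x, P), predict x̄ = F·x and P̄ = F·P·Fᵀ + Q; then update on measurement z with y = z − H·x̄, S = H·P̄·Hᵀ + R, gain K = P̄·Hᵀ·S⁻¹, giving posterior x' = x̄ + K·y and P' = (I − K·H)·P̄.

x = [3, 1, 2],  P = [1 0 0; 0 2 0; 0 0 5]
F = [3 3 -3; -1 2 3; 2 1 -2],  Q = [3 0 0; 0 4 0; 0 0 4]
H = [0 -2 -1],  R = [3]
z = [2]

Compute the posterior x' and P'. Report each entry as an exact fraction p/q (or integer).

x' = [152/17, -185/51, 283/51]
P' = [1175/17 -956/51 1882/51; -956/51 1130/153 -1996/153; 1882/51 -1996/153 3914/153]

x̄ = F·x = [6, 5, 3]
P̄ = F·P·Fᵀ + Q = [75 -36 42; -36 58 -28; 42 -28 30]
y = z − H·x̄ = [15]
S = H·P̄·Hᵀ + R = [153]
K = P̄·Hᵀ·S⁻¹ = [10/51; -88/153; 26/153]
x' = x̄ + K·y = [152/17, -185/51, 283/51]
P' = (I − K·H)·P̄ = [1175/17 -956/51 1882/51; -956/51 1130/153 -1996/153; 1882/51 -1996/153 3914/153]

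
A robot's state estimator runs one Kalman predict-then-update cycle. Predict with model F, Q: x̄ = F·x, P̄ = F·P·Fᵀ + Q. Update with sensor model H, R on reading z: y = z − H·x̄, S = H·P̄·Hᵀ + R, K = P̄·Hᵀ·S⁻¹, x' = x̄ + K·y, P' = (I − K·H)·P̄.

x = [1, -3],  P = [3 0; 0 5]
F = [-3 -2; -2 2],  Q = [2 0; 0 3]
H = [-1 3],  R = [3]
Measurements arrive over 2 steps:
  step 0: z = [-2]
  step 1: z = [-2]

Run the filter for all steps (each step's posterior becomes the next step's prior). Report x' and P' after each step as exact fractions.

step 0: x̄ = F·x = [3, -8]
step 0: P̄ = F·P·Fᵀ + Q = [49 -2; -2 35]
step 0: y = z − H·x̄ = [25]
step 0: S = H·P̄·Hᵀ + R = [379]
step 0: K = P̄·Hᵀ·S⁻¹ = [-55/379; 107/379]
step 0: x' = x̄ + K·y = [-238/379, -357/379]
step 0: P' = (I − K·H)·P̄ = [15546/379 5127/379; 5127/379 1816/379]
step 1: x̄ = F·x = [1428/379, -238/379]
step 1: P̄ = F·P·Fᵀ + Q = [209460/379 75758/379; 75758/379 29569/379]
step 1: y = z − H·x̄ = [1384/379]
step 1: S = H·P̄·Hᵀ + R = [22170/379]
step 1: K = P̄·Hᵀ·S⁻¹ = [2969/3695; 12949/22170]
step 1: x' = x̄ + K·y = [24764/3695, 16682/11085]
step 1: P' = (I − K·H)·P̄ = [1902546/3695 637151/3695; 637151/3695 1287251/22170]

step 0: x' = [-238/379, -357/379], P' = [15546/379 5127/379; 5127/379 1816/379]
step 1: x' = [24764/3695, 16682/11085], P' = [1902546/3695 637151/3695; 637151/3695 1287251/22170]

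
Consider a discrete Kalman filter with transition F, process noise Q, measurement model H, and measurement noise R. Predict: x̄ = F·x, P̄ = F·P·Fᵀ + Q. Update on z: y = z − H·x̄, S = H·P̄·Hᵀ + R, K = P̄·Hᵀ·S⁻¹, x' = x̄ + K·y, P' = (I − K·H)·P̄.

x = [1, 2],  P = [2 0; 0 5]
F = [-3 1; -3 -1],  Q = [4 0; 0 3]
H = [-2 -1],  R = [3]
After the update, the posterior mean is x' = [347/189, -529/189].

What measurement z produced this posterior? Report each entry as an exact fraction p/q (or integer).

x̄ = F·x = [-1, -5]
P̄ = F·P·Fᵀ + Q = [27 13; 13 26]
S = H·P̄·Hᵀ + R = [189]
K = P̄·Hᵀ·S⁻¹ = [-67/189; -52/189]
x' − x̄ = [536/189, 416/189] = K·y
y = (KᵀK)⁻¹·Kᵀ·(x' − x̄) = [-8]
z = y + H·x̄ = [-8] + [7] = [-1]

z = [-1]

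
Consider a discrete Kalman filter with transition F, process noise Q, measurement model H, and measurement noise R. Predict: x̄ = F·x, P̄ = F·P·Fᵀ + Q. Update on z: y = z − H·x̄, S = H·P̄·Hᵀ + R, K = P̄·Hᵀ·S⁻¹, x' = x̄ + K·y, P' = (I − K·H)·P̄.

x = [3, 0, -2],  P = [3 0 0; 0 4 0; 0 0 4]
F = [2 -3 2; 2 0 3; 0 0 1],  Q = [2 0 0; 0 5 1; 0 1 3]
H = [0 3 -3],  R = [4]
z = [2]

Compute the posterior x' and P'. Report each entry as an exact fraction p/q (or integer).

x̄ = F·x = [2, 0, -2]
P̄ = F·P·Fᵀ + Q = [66 36 8; 36 53 13; 8 13 7]
y = z − H·x̄ = [-4]
S = H·P̄·Hᵀ + R = [310]
K = P̄·Hᵀ·S⁻¹ = [42/155; 12/31; 9/155]
x' = x̄ + K·y = [142/155, -48/31, -346/155]
P' = (I − K·H)·P̄ = [6702/155 108/31 484/155; 108/31 203/31 187/31; 484/155 187/31 923/155]

x' = [142/155, -48/31, -346/155]
P' = [6702/155 108/31 484/155; 108/31 203/31 187/31; 484/155 187/31 923/155]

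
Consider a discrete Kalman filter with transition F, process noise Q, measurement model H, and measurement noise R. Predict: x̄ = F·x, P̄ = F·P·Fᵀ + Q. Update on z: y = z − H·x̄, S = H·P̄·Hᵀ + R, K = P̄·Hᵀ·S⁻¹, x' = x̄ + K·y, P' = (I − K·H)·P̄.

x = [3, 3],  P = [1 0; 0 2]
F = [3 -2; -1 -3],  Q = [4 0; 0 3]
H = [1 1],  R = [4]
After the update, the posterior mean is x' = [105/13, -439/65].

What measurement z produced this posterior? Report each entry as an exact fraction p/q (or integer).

x̄ = F·x = [3, -12]
P̄ = F·P·Fᵀ + Q = [21 9; 9 22]
S = H·P̄·Hᵀ + R = [65]
K = P̄·Hᵀ·S⁻¹ = [6/13; 31/65]
x' − x̄ = [66/13, 341/65] = K·y
y = (KᵀK)⁻¹·Kᵀ·(x' − x̄) = [11]
z = y + H·x̄ = [11] + [-9] = [2]

z = [2]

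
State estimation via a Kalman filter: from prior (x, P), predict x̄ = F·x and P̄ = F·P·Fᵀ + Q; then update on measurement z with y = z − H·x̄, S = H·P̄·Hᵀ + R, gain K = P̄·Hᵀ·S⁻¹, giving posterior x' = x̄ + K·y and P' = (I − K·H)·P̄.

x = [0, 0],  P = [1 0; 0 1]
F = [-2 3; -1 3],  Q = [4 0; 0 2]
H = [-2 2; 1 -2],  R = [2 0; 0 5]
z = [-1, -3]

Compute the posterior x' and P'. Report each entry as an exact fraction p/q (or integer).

x̄ = F·x = [0, 0]
P̄ = F·P·Fᵀ + Q = [17 11; 11 12]
y = z − H·x̄ = [-1, -3]
S = H·P̄·Hᵀ + R = [30 -16; -16 26]
K = P̄·Hᵀ·S⁻¹ = [-98/131 -171/262; -39/131 -179/262]
x' = x̄ + K·y = [709/262, 615/262]
P' = (I − K·H)·P̄ = [1247/262 1051/262; 1051/262 973/262]

x' = [709/262, 615/262]
P' = [1247/262 1051/262; 1051/262 973/262]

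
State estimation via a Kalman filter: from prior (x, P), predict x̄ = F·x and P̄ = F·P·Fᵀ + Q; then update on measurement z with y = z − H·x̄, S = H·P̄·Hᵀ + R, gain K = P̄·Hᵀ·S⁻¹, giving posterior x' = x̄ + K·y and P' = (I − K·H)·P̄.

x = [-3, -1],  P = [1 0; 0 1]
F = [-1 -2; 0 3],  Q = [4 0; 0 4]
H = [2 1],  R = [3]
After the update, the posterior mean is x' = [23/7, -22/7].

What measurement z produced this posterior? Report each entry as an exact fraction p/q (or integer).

x̄ = F·x = [5, -3]
P̄ = F·P·Fᵀ + Q = [9 -6; -6 13]
S = H·P̄·Hᵀ + R = [28]
K = P̄·Hᵀ·S⁻¹ = [3/7; 1/28]
x' − x̄ = [-12/7, -1/7] = K·y
y = (KᵀK)⁻¹·Kᵀ·(x' − x̄) = [-4]
z = y + H·x̄ = [-4] + [7] = [3]

z = [3]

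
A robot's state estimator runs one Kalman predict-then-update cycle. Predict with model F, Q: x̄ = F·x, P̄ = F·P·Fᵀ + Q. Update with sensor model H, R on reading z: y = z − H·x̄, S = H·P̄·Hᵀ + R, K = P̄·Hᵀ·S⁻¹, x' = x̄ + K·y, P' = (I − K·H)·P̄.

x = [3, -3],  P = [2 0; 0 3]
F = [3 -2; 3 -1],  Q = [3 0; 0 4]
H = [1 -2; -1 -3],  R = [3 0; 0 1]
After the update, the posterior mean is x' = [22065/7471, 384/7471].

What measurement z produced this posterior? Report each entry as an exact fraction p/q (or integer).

x̄ = F·x = [15, 12]
P̄ = F·P·Fᵀ + Q = [33 24; 24 25]
S = H·P̄·Hᵀ + R = [40 93; 93 403]
K = P̄·Hᵀ·S⁻¹ = [120/241 -2805/7471; -41/241 -1542/7471]
x' − x̄ = [-90000/7471, -89268/7471] = K·y
y = (KᵀK)⁻¹·Kᵀ·(x' − x̄) = [12, 48]
z = y + H·x̄ = [12, 48] + [-9, -51] = [3, -3]

z = [3, -3]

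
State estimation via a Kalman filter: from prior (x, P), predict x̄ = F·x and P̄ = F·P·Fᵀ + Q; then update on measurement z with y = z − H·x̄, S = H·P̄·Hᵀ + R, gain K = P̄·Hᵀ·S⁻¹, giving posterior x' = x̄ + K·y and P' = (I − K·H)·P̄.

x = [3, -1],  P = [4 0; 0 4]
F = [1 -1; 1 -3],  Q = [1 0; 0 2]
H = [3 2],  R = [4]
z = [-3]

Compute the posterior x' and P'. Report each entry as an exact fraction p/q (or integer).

x' = [187/445, -894/445]
P' = [524/445 -668/445; -668/445 1266/445]

x̄ = F·x = [4, 6]
P̄ = F·P·Fᵀ + Q = [9 16; 16 42]
y = z − H·x̄ = [-27]
S = H·P̄·Hᵀ + R = [445]
K = P̄·Hᵀ·S⁻¹ = [59/445; 132/445]
x' = x̄ + K·y = [187/445, -894/445]
P' = (I − K·H)·P̄ = [524/445 -668/445; -668/445 1266/445]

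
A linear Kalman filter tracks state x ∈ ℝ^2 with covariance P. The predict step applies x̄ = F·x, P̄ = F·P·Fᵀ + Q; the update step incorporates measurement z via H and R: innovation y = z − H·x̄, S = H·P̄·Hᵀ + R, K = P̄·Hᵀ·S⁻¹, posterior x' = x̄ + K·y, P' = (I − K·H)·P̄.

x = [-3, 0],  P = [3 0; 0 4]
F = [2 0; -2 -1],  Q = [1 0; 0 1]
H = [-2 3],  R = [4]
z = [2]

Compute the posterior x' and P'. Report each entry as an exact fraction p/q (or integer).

x' = [-382/353, 18/353]
P' = [745/353 414/353; 414/353 376/353]

x̄ = F·x = [-6, 6]
P̄ = F·P·Fᵀ + Q = [13 -12; -12 17]
y = z − H·x̄ = [-28]
S = H·P̄·Hᵀ + R = [353]
K = P̄·Hᵀ·S⁻¹ = [-62/353; 75/353]
x' = x̄ + K·y = [-382/353, 18/353]
P' = (I − K·H)·P̄ = [745/353 414/353; 414/353 376/353]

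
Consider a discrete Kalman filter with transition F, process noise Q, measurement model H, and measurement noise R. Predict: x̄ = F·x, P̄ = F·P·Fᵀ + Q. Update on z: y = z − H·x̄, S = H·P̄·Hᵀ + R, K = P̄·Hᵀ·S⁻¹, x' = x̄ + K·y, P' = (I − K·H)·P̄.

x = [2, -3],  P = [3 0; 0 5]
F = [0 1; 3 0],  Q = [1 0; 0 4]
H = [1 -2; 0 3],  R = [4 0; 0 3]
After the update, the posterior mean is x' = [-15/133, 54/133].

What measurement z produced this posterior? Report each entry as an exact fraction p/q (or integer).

z = [1, 2]

x̄ = F·x = [-3, 6]
P̄ = F·P·Fᵀ + Q = [6 0; 0 31]
S = H·P̄·Hᵀ + R = [134 -186; -186 282]
K = P̄·Hᵀ·S⁻¹ = [141/266 93/266; -31/532 155/532]
x' − x̄ = [384/133, -744/133] = K·y
y = (KᵀK)⁻¹·Kᵀ·(x' − x̄) = [16, -16]
z = y + H·x̄ = [16, -16] + [-15, 18] = [1, 2]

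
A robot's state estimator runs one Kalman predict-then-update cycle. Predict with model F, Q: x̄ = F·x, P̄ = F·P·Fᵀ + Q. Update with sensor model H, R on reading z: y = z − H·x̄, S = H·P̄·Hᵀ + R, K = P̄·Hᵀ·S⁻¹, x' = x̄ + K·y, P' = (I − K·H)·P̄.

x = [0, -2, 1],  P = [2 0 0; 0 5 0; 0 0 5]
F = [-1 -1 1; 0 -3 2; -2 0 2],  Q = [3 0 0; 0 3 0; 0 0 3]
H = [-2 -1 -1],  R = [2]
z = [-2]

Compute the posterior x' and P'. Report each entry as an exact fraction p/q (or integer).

x' = [5/17, 44/17, -56/51]
P' = [198/119 -199/119 -151/119; -199/119 1744/119 -1254/119; -151/119 -1254/119 4826/357]

x̄ = F·x = [3, 8, 2]
P̄ = F·P·Fᵀ + Q = [15 25 14; 25 68 20; 14 20 31]
y = z − H·x̄ = [14]
S = H·P̄·Hᵀ + R = [357]
K = P̄·Hᵀ·S⁻¹ = [-23/119; -46/119; -79/357]
x' = x̄ + K·y = [5/17, 44/17, -56/51]
P' = (I − K·H)·P̄ = [198/119 -199/119 -151/119; -199/119 1744/119 -1254/119; -151/119 -1254/119 4826/357]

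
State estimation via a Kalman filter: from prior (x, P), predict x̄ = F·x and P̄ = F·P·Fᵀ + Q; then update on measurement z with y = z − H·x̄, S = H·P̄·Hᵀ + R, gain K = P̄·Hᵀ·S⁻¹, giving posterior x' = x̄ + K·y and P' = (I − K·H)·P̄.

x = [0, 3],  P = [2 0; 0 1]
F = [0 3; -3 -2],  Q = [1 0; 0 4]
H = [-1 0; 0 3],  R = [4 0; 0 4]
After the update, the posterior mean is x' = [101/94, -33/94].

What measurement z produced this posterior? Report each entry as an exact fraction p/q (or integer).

z = [2, -1]

x̄ = F·x = [9, -6]
P̄ = F·P·Fᵀ + Q = [10 -6; -6 26]
S = H·P̄·Hᵀ + R = [14 18; 18 238]
K = P̄·Hᵀ·S⁻¹ = [-257/376 -9/376; 3/376 123/376]
x' − x̄ = [-745/94, 531/94] = K·y
y = (KᵀK)⁻¹·Kᵀ·(x' − x̄) = [11, 17]
z = y + H·x̄ = [11, 17] + [-9, -18] = [2, -1]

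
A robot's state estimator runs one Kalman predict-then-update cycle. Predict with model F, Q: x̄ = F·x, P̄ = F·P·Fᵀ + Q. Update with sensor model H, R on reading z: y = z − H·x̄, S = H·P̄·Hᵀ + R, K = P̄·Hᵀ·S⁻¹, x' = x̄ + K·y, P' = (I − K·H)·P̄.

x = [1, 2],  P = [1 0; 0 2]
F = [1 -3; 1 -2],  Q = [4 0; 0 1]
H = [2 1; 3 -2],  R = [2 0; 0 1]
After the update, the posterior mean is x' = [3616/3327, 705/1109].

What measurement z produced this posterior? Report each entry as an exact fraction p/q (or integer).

x̄ = F·x = [-5, -3]
P̄ = F·P·Fᵀ + Q = [23 13; 13 10]
S = H·P̄·Hᵀ + R = [156 105; 105 92]
K = P̄·Hᵀ·S⁻¹ = [913/3327 171/1109; 439/1109 -272/1109]
x' − x̄ = [20251/3327, 4032/1109] = K·y
y = (KᵀK)⁻¹·Kᵀ·(x' − x̄) = [16, 11]
z = y + H·x̄ = [16, 11] + [-13, -9] = [3, 2]

z = [3, 2]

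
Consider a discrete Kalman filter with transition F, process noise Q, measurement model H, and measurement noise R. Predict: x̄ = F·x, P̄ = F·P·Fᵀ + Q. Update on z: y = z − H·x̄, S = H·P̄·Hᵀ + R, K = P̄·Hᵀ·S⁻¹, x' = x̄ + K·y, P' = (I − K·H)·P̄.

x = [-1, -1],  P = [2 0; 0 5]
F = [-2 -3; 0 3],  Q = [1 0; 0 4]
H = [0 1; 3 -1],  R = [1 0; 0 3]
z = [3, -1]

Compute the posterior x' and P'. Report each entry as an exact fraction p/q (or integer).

x' = [1879/3272, 2285/818]
P' = [1323/3272 108/409; 108/409 717/818]

x̄ = F·x = [5, -3]
P̄ = F·P·Fᵀ + Q = [54 -45; -45 49]
y = z − H·x̄ = [6, -19]
S = H·P̄·Hᵀ + R = [50 -184; -184 808]
K = P̄·Hᵀ·S⁻¹ = [108/409 1035/3272; 717/818 -23/818]
x' = x̄ + K·y = [1879/3272, 2285/818]
P' = (I − K·H)·P̄ = [1323/3272 108/409; 108/409 717/818]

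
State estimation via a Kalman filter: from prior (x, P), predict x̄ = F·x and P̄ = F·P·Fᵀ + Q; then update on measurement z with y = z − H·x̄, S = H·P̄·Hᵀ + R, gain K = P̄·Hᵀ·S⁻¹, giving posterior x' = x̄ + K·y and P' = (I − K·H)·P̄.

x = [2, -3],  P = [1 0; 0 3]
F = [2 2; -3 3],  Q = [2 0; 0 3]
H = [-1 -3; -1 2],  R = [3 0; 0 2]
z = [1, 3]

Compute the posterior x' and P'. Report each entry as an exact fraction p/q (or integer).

x̄ = F·x = [-2, -15]
P̄ = F·P·Fᵀ + Q = [18 12; 12 39]
y = z − H·x̄ = [-46, 31]
S = H·P̄·Hᵀ + R = [444 -204; -204 128]
K = P̄·Hᵀ·S⁻¹ = [-237/634 -174/317; -127/634 249/1268]
x' = x̄ + K·y = [-577/317, 383/1268]
P' = (I − K·H)·P̄ = [351/317 3/634; 3/634 63/317]

x' = [-577/317, 383/1268]
P' = [351/317 3/634; 3/634 63/317]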